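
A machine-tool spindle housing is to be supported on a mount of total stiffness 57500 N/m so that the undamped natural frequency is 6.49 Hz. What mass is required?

34.6 kg

ω_n = 2πf_n = 2π × 6.49 = 40.78 rad/s.
m = k/ω_n² = 57500/40.78² = 57500/1663 = 34.58 kg.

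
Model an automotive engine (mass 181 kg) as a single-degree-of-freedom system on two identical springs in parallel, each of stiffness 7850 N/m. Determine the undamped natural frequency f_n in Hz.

1.48 Hz

Parallel springs add: k_eq = 2 × 7850 = 15700 N/m.
ω_n = √(k_eq/m) = √(15700/181) = √86.74 = 9.313 rad/s.
f_n = ω_n/(2π) = 9.313/6.283 = 1.482 Hz.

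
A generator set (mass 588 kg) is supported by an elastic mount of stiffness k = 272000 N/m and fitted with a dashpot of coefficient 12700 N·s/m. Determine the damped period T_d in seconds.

0.338 s

ω_n = √(k/m) = √(272000/588) = 21.51 rad/s.
Critical damping c_c = 2√(k·m) = 2√(272000 × 588) = 25290 N·s/m, so ζ = c/c_c = 12700/25290 = 0.5021.
ω_d = ω_n√(1 − ζ²) = 21.51 × √(1 − 0.252) = 18.60 rad/s.
T_d = 2π/ω_d = 0.3378 s.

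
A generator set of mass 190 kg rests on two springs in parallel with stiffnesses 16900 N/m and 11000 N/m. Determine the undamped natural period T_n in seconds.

Parallel springs add: k_eq = 16900 + 11000 = 27900 N/m.
ω_n = √(k_eq/m) = √(27900/190) = √146.8 = 12.12 rad/s.
T_n = 2π/ω_n = 6.283/12.12 = 0.5185 s.

0.519 s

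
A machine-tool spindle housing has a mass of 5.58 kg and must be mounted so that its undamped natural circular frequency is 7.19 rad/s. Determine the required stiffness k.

288 N/m

k = m·ω_n² = 5.58 × 7.190² = 5.58 × 51.70 = 288.5 N/m.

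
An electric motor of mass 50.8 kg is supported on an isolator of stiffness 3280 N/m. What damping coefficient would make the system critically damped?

c_c = 2√(k·m) = 2√(3280 × 50.8) = 2 × 408.2 = 816.4 N·s/m.

816 N·s/m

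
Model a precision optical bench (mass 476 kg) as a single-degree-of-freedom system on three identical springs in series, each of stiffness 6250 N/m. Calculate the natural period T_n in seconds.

Series springs: 1/k_eq = 3/6250, so k_eq = 6250/3 = 2083 N/m.
ω_n = √(k_eq/m) = √(2083/476) = √4.377 = 2.092 rad/s.
T_n = 2π/ω_n = 6.283/2.092 = 3.003 s.

3.00 s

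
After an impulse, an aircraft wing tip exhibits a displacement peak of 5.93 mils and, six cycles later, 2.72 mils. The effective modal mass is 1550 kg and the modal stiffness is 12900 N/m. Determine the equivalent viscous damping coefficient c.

185 N·s/m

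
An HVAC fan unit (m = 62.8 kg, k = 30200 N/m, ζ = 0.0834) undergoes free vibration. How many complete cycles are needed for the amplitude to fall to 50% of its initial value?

2 cycles

Logarithmic decrement δ = 2πζ/√(1 − ζ²) = 2π × 0.08340/√(1 − 0.00696) = 0.5258.
x_n/x₀ = e^(−nδ) ≤ 0.5; take ln: n ≥ ln(1/0.5)/δ = 0.6931/0.5258 = 1.318.
So 2 complete cycles are required.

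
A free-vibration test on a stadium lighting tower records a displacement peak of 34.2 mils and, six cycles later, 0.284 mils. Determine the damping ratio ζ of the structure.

Logarithmic decrement δ = (1/n)·ln(x₀/x_n) = (1/6)·ln(34.2/0.284) = (1/6)·ln(120.4) = 0.7985.
ζ = δ/√(4π² + δ²) = 0.7985/√(39.48 + 0.638) = 0.7985/6.334 = 0.1261.

0.126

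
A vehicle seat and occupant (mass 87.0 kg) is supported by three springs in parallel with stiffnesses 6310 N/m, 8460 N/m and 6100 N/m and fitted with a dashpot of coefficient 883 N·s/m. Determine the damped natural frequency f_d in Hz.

Parallel springs add: k_eq = 6310 + 8460 + 6100 = 20870 N/m.
ω_n = √(k_eq/m) = √(20870/87.0) = 15.49 rad/s.
Critical damping c_c = 2√(k_eq·m) = 2√(20870 × 87.0) = 2695 N·s/m, so ζ = c/c_c = 883/2695 = 0.3276.
ω_d = ω_n√(1 − ζ²) = 15.49 × √(1 − 0.107) = 14.63 rad/s.
f_d = ω_d/(2π) = 2.329 Hz.

2.33 Hz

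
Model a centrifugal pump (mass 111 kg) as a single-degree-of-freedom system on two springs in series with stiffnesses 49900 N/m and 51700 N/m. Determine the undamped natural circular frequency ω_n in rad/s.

15.1 rad/s

Series springs: 1/k_eq = 1/49900 + 1/51700 = 3.938×10^-5, so k_eq = 25390 N/m.
ω_n = √(k_eq/m) = √(25390/111) = √228.8 = 15.12 rad/s.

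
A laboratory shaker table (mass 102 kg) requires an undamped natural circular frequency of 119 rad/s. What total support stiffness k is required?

1440000 N/m

k = m·ω_n² = 102 × 119.0² = 102 × 14160 = 1444000 N/m.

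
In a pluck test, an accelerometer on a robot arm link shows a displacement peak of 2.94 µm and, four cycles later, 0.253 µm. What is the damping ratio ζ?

Logarithmic decrement δ = (1/n)·ln(x₀/x_n) = (1/4)·ln(2.94/0.253) = (1/4)·ln(11.62) = 0.6132.
ζ = δ/√(4π² + δ²) = 0.6132/√(39.48 + 0.376) = 0.6132/6.313 = 0.09713.

0.0971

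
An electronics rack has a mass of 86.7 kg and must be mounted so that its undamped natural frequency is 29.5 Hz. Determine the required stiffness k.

2980000 N/m

ω_n = 2πf_n = 2π × 29.5 = 185.4 rad/s.
k = m·ω_n² = 86.7 × 185.4² = 86.7 × 34360 = 2979000 N/m.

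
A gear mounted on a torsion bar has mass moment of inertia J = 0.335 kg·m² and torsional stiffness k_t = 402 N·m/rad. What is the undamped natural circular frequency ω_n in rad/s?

ω_n = √(k_t/J) = √(402/0.335) = √1200 = 34.64 rad/s.

34.6 rad/s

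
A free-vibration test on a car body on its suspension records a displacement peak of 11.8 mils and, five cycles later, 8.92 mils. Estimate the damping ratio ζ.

0.00891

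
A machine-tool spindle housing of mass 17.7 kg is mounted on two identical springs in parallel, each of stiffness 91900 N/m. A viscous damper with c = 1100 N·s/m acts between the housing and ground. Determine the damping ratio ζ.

0.305

Parallel springs add: k_eq = 2 × 91900 = 183800 N/m.
ω_n = √(k_eq/m) = √(183800/17.7) = 101.9 rad/s.
Critical damping c_c = 2√(k_eq·m) = 2√(183800 × 17.7) = 3607 N·s/m, so ζ = c/c_c = 1100/3607 = 0.3049.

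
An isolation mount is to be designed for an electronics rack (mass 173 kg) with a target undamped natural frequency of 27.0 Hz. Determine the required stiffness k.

4980000 N/m

ω_n = 2πf_n = 2π × 27.0 = 169.6 rad/s.
k = m·ω_n² = 173 × 169.6² = 173 × 28780 = 4979000 N/m.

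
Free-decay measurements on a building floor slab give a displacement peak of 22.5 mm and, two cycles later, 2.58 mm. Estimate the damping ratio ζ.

Logarithmic decrement δ = (1/n)·ln(x₀/x_n) = (1/2)·ln(22.5/2.58) = (1/2)·ln(8.721) = 1.083.
ζ = δ/√(4π² + δ²) = 1.083/√(39.48 + 1.17) = 1.083/6.376 = 0.1698.

0.170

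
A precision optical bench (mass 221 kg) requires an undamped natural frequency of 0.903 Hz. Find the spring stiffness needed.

ω_n = 2πf_n = 2π × 0.903 = 5.674 rad/s.
k = m·ω_n² = 221 × 5.674² = 221 × 32.19 = 7114 N/m.

7110 N/m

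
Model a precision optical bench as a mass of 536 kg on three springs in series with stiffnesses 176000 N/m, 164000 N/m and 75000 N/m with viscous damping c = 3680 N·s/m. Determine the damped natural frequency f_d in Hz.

1.26 Hz

Series springs: 1/k_eq = 1/176000 + 1/164000 + 1/75000 = 2.511×10^-5, so k_eq = 39820 N/m.
ω_n = √(k_eq/m) = √(39820/536) = 8.619 rad/s.
Critical damping c_c = 2√(k_eq·m) = 2√(39820 × 536) = 9240 N·s/m, so ζ = c/c_c = 3680/9240 = 0.3983.
ω_d = ω_n√(1 − ζ²) = 8.619 × √(1 − 0.159) = 7.906 rad/s.
f_d = ω_d/(2π) = 1.258 Hz.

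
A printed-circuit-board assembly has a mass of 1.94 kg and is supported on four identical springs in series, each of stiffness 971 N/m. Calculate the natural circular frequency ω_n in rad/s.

Series springs: 1/k_eq = 4/971, so k_eq = 971/4 = 242.8 N/m.
ω_n = √(k_eq/m) = √(242.8/1.94) = √125.1 = 11.19 rad/s.

11.2 rad/s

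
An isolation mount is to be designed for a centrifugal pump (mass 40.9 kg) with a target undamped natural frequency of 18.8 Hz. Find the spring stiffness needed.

ω_n = 2πf_n = 2π × 18.8 = 118.1 rad/s.
k = m·ω_n² = 40.9 × 118.1² = 40.9 × 13950 = 570700 N/m.

571000 N/m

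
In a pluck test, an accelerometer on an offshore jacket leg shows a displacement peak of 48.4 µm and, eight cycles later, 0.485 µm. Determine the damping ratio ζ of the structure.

0.0912

Logarithmic decrement δ = (1/n)·ln(x₀/x_n) = (1/8)·ln(48.4/0.485) = (1/8)·ln(99.79) = 0.5754.
ζ = δ/√(4π² + δ²) = 0.5754/√(39.48 + 0.331) = 0.5754/6.309 = 0.09119.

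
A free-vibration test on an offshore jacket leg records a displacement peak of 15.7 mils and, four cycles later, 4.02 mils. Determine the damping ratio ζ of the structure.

Logarithmic decrement δ = (1/n)·ln(x₀/x_n) = (1/4)·ln(15.7/4.02) = (1/4)·ln(3.905) = 0.3406.
ζ = δ/√(4π² + δ²) = 0.3406/√(39.48 + 0.116) = 0.3406/6.292 = 0.05413.

0.0541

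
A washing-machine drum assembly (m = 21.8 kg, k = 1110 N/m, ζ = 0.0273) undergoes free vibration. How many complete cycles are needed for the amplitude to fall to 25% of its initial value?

9 cycles

Logarithmic decrement δ = 2πζ/√(1 − ζ²) = 2π × 0.02730/√(1 − 0.000745) = 0.1716.
x_n/x₀ = e^(−nδ) ≤ 0.25; take ln: n ≥ ln(1/0.25)/δ = 1.386/0.1716 = 8.079.
So 9 complete cycles are required.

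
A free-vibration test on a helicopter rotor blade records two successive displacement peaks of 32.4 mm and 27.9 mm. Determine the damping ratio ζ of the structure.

0.0238

Logarithmic decrement δ = (1/n)·ln(x₀/x_n) = (1/1)·ln(32.4/27.9) = (1/1)·ln(1.161) = 0.1495.
ζ = δ/√(4π² + δ²) = 0.1495/√(39.48 + 0.0224) = 0.1495/6.285 = 0.02379.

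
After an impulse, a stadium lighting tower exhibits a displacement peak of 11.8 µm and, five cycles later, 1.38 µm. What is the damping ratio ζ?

0.0682

Logarithmic decrement δ = (1/n)·ln(x₀/x_n) = (1/5)·ln(11.8/1.38) = (1/5)·ln(8.551) = 0.4292.
ζ = δ/√(4π² + δ²) = 0.4292/√(39.48 + 0.184) = 0.4292/6.298 = 0.06815.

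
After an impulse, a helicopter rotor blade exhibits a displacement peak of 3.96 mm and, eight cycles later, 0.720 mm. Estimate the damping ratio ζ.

Logarithmic decrement δ = (1/n)·ln(x₀/x_n) = (1/8)·ln(3.96/0.720) = (1/8)·ln(5.500) = 0.2131.
ζ = δ/√(4π² + δ²) = 0.2131/√(39.48 + 0.0454) = 0.2131/6.287 = 0.03390.

0.0339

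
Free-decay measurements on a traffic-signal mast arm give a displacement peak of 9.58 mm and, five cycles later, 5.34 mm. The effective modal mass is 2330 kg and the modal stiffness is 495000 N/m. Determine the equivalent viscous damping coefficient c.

1260 N·s/m

Logarithmic decrement δ = (1/n)·ln(x₀/x_n) = (1/5)·ln(9.58/5.34) = (1/5)·ln(1.794) = 0.1169.
ζ = δ/√(4π² + δ²) = 0.1169/√(39.48 + 0.0137) = 0.1169/6.284 = 0.01860.
c = ζ · 2√(km) = 0.01860 × 2√(495000 × 2330) = 0.01860 × 67920 = 1263 N·s/m.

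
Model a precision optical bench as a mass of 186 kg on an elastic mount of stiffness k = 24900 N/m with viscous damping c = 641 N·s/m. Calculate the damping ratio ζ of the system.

0.149

ω_n = √(k/m) = √(24900/186) = 11.57 rad/s.
Critical damping c_c = 2√(k·m) = 2√(24900 × 186) = 4304 N·s/m, so ζ = c/c_c = 641/4304 = 0.1489.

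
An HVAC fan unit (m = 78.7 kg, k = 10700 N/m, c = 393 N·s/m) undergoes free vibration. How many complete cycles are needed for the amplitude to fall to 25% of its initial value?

2 cycles

ζ = c/(2√(km)) = 393/(2√(10700 × 78.7)) = 393/1835 = 0.2141.
Logarithmic decrement δ = 2πζ/√(1 − ζ²) = 2π × 0.2141/√(1 − 0.0459) = 1.377.
x_n/x₀ = e^(−nδ) ≤ 0.25; take ln: n ≥ ln(1/0.25)/δ = 1.386/1.377 = 1.006.
So 2 complete cycles are required.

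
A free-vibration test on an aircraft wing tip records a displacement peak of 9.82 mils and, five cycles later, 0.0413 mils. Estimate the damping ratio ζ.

0.172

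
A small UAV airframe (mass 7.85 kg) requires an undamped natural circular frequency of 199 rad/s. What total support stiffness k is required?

311000 N/m

k = m·ω_n² = 7.85 × 199.0² = 7.85 × 39600 = 310900 N/m.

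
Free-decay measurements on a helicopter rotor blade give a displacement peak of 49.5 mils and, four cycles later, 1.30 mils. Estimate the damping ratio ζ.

0.143

Logarithmic decrement δ = (1/n)·ln(x₀/x_n) = (1/4)·ln(49.5/1.30) = (1/4)·ln(38.08) = 0.9099.
ζ = δ/√(4π² + δ²) = 0.9099/√(39.48 + 0.828) = 0.9099/6.349 = 0.1433.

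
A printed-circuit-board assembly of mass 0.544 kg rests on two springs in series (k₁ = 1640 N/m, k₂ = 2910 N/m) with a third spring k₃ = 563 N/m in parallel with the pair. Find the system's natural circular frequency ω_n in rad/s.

Series pair: k_s = k₁k₂/(k₁+k₂) = (1640)(2910)/(1640 + 2910) = 1049 N/m. In parallel with k₃: k_eq = 1049 + 563 = 1612 N/m.
ω_n = √(k_eq/m) = √(1612/0.544) = √2963 = 54.43 rad/s.

54.4 rad/s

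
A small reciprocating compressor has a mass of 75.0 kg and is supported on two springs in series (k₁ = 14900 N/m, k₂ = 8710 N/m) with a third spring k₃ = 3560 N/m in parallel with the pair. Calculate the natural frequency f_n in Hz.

Series pair: k_s = k₁k₂/(k₁+k₂) = (14900)(8710)/(14900 + 8710) = 5497 N/m. In parallel with k₃: k_eq = 5497 + 3560 = 9057 N/m.
ω_n = √(k_eq/m) = √(9057/75.0) = √120.8 = 10.99 rad/s.
f_n = ω_n/(2π) = 10.99/6.283 = 1.749 Hz.

1.75 Hz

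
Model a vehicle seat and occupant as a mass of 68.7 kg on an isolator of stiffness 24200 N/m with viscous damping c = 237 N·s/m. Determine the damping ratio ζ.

0.0919

ω_n = √(k/m) = √(24200/68.7) = 18.77 rad/s.
Critical damping c_c = 2√(k·m) = 2√(24200 × 68.7) = 2579 N·s/m, so ζ = c/c_c = 237/2579 = 0.09190.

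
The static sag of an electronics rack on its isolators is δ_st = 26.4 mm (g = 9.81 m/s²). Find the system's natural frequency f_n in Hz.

3.07 Hz

ω_n = √(g/δ_st) = √(9.81/0.0264) = √371.6 = 19.28 rad/s.
f_n = ω_n/(2π) = 19.28/6.283 = 3.068 Hz.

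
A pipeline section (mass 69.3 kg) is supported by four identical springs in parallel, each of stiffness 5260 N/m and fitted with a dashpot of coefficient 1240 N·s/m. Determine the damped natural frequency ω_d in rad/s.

Parallel springs add: k_eq = 4 × 5260 = 21040 N/m.
ω_n = √(k_eq/m) = √(21040/69.3) = 17.42 rad/s.
Critical damping c_c = 2√(k_eq·m) = 2√(21040 × 69.3) = 2415 N·s/m, so ζ = c/c_c = 1240/2415 = 0.5135.
ω_d = ω_n√(1 − ζ²) = 17.42 × √(1 − 0.264) = 14.95 rad/s.

15.0 rad/s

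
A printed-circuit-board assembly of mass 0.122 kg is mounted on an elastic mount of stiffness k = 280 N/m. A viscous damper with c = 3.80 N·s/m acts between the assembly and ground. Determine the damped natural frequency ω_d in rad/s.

45.3 rad/s

ω_n = √(k/m) = √(280.0/0.122) = 47.91 rad/s.
Critical damping c_c = 2√(k·m) = 2√(280.0 × 0.122) = 11.69 N·s/m, so ζ = c/c_c = 3.80/11.69 = 0.3251.
ω_d = ω_n√(1 − ζ²) = 47.91 × √(1 − 0.106) = 45.30 rad/s.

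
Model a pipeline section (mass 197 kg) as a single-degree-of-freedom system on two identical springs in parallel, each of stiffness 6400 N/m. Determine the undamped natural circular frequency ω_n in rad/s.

8.06 rad/s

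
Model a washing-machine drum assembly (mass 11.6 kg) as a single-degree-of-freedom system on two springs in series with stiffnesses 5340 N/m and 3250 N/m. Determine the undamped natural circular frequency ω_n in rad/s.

Series springs: 1/k_eq = 1/5340 + 1/3250 = 0.0004950, so k_eq = 2020 N/m.
ω_n = √(k_eq/m) = √(2020/11.6) = √174.2 = 13.20 rad/s.

13.2 rad/s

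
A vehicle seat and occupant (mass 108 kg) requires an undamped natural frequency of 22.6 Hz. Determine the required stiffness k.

2180000 N/m

ω_n = 2πf_n = 2π × 22.6 = 142.0 rad/s.
k = m·ω_n² = 108 × 142.0² = 108 × 20160 = 2178000 N/m.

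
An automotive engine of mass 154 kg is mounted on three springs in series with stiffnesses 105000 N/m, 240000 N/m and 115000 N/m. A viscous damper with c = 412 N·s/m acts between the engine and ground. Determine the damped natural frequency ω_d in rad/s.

17.0 rad/s

Series springs: 1/k_eq = 1/105000 + 1/240000 + 1/115000 = 2.239×10^-5, so k_eq = 44670 N/m.
ω_n = √(k_eq/m) = √(44670/154) = 17.03 rad/s.
Critical damping c_c = 2√(k_eq·m) = 2√(44670 × 154) = 5246 N·s/m, so ζ = c/c_c = 412/5246 = 0.07854.
ω_d = ω_n√(1 − ζ²) = 17.03 × √(1 − 0.00617) = 16.98 rad/s.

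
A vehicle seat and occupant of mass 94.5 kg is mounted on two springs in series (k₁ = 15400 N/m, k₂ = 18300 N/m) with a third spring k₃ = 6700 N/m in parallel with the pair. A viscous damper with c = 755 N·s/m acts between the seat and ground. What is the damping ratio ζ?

0.316

Series pair: k_s = k₁k₂/(k₁+k₂) = (15400)(18300)/(15400 + 18300) = 8363 N/m. In parallel with k₃: k_eq = 8363 + 6700 = 15060 N/m.
ω_n = √(k_eq/m) = √(15060/94.5) = 12.63 rad/s.
Critical damping c_c = 2√(k_eq·m) = 2√(15060 × 94.5) = 2386 N·s/m, so ζ = c/c_c = 755/2386 = 0.3164.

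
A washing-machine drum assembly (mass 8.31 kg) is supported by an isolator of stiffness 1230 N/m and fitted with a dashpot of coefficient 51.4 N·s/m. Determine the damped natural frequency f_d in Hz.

ω_n = √(k/m) = √(1230/8.31) = 12.17 rad/s.
Critical damping c_c = 2√(k·m) = 2√(1230 × 8.31) = 202.2 N·s/m, so ζ = c/c_c = 51.4/202.2 = 0.2542.
ω_d = ω_n√(1 − ζ²) = 12.17 × √(1 − 0.0646) = 11.77 rad/s.
f_d = ω_d/(2π) = 1.873 Hz.

1.87 Hz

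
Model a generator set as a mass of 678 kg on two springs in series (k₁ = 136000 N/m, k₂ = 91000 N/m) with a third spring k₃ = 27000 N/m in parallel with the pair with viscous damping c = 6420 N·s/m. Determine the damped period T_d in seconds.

Series pair: k_s = k₁k₂/(k₁+k₂) = (136000)(91000)/(136000 + 91000) = 54520 N/m. In parallel with k₃: k_eq = 54520 + 27000 = 81520 N/m.
ω_n = √(k_eq/m) = √(81520/678) = 10.97 rad/s.
Critical damping c_c = 2√(k_eq·m) = 2√(81520 × 678) = 14870 N·s/m, so ζ = c/c_c = 6420/14870 = 0.4318.
ω_d = ω_n√(1 − ζ²) = 10.97 × √(1 − 0.186) = 9.890 rad/s.
T_d = 2π/ω_d = 0.6353 s.

0.635 s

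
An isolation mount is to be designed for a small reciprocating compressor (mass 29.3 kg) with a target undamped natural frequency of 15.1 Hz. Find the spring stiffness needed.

264000 N/m

ω_n = 2πf_n = 2π × 15.1 = 94.88 rad/s.
k = m·ω_n² = 29.3 × 94.88² = 29.3 × 9001 = 263700 N/m.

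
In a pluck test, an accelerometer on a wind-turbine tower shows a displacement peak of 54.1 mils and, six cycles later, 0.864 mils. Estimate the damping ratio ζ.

0.109

Logarithmic decrement δ = (1/n)·ln(x₀/x_n) = (1/6)·ln(54.1/0.864) = (1/6)·ln(62.62) = 0.6895.
ζ = δ/√(4π² + δ²) = 0.6895/√(39.48 + 0.475) = 0.6895/6.321 = 0.1091.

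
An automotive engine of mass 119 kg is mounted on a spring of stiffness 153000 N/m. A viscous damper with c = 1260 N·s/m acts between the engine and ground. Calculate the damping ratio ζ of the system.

0.148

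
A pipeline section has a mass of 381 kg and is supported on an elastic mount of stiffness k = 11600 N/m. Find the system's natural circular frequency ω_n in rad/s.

5.52 rad/s

ω_n = √(k/m) = √(11600/381) = √30.45 = 5.518 rad/s.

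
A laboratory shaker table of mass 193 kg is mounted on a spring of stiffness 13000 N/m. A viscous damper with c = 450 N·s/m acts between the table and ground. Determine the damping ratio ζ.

0.142

ω_n = √(k/m) = √(13000/193) = 8.207 rad/s.
Critical damping c_c = 2√(k·m) = 2√(13000 × 193) = 3168 N·s/m, so ζ = c/c_c = 450/3168 = 0.1420.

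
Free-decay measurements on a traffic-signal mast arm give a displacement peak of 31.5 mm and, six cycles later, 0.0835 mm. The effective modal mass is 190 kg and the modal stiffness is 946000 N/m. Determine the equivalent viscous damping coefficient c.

Logarithmic decrement δ = (1/n)·ln(x₀/x_n) = (1/6)·ln(31.5/0.0835) = (1/6)·ln(377.2) = 0.9888.
ζ = δ/√(4π² + δ²) = 0.9888/√(39.48 + 0.978) = 0.9888/6.361 = 0.1555.
c = ζ · 2√(km) = 0.1555 × 2√(946000 × 190) = 0.1555 × 26810 = 4168 N·s/m.

4170 N·s/m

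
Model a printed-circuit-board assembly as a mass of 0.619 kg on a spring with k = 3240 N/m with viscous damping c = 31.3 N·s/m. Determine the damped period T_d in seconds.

0.0927 s

ω_n = √(k/m) = √(3240/0.619) = 72.35 rad/s.
Critical damping c_c = 2√(k·m) = 2√(3240 × 0.619) = 89.57 N·s/m, so ζ = c/c_c = 31.3/89.57 = 0.3495.
ω_d = ω_n√(1 − ζ²) = 72.35 × √(1 − 0.122) = 67.79 rad/s.
T_d = 2π/ω_d = 0.09269 s.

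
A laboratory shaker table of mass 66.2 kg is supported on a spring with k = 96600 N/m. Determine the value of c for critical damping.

5060 N·s/m

c_c = 2√(k·m) = 2√(96600 × 66.2) = 2 × 2529 = 5058 N·s/m.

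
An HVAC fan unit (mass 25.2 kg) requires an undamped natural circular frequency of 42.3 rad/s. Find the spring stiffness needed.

45100 N/m

k = m·ω_n² = 25.2 × 42.30² = 25.2 × 1789 = 45090 N/m.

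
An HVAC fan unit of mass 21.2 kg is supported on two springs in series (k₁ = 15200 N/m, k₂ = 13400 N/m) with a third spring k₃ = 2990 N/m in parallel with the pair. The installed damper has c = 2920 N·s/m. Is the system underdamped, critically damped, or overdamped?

overdamped

Series pair: k_s = k₁k₂/(k₁+k₂) = (15200)(13400)/(15200 + 13400) = 7122 N/m. In parallel with k₃: k_eq = 7122 + 2990 = 10110 N/m.
c_c = 2√(k_eq·m) = 926.0 N·s/m; ζ = c/c_c = 2920/926.0 = 3.15.
Since ζ > 1 the system is overdamped.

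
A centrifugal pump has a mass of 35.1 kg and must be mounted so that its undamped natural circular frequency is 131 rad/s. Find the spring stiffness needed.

k = m·ω_n² = 35.1 × 131.0² = 35.1 × 17160 = 602400 N/m.

602000 N/m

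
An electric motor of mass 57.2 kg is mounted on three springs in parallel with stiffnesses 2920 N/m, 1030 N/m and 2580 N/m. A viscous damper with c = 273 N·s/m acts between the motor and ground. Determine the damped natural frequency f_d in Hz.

Parallel springs add: k_eq = 2920 + 1030 + 2580 = 6530 N/m.
ω_n = √(k_eq/m) = √(6530/57.2) = 10.68 rad/s.
Critical damping c_c = 2√(k_eq·m) = 2√(6530 × 57.2) = 1222 N·s/m, so ζ = c/c_c = 273/1222 = 0.2233.
ω_d = ω_n√(1 − ζ²) = 10.68 × √(1 − 0.0499) = 10.41 rad/s.
f_d = ω_d/(2π) = 1.658 Hz.

1.66 Hz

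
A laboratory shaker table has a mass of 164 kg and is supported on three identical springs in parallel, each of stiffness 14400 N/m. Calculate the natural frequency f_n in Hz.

2.58 Hz

Parallel springs add: k_eq = 3 × 14400 = 43200 N/m.
ω_n = √(k_eq/m) = √(43200/164) = √263.4 = 16.23 rad/s.
f_n = ω_n/(2π) = 16.23/6.283 = 2.583 Hz.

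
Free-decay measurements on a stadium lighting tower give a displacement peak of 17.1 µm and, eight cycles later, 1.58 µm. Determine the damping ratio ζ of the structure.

0.0473

Logarithmic decrement δ = (1/n)·ln(x₀/x_n) = (1/8)·ln(17.1/1.58) = (1/8)·ln(10.82) = 0.2977.
ζ = δ/√(4π² + δ²) = 0.2977/√(39.48 + 0.0886) = 0.2977/6.290 = 0.04733.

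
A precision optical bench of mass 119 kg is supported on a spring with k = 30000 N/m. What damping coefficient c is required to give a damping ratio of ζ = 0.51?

c_c = 2√(k·m) = 2√(30000 × 119) = 3779 N·s/m.
c = ζ·c_c = 0.51 × 3779 = 1927 N·s/m.

1930 N·s/m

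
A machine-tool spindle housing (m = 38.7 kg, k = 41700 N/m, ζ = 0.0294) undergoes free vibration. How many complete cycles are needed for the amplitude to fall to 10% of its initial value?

Logarithmic decrement δ = 2πζ/√(1 − ζ²) = 2π × 0.02940/√(1 − 0.000864) = 0.1848.
x_n/x₀ = e^(−nδ) ≤ 0.1; take ln: n ≥ ln(1/0.1)/δ = 2.303/0.1848 = 12.46.
So 13 complete cycles are required.

13 cycles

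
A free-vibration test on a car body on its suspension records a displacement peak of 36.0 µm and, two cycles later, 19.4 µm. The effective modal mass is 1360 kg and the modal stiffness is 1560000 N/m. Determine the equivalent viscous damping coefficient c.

Logarithmic decrement δ = (1/n)·ln(x₀/x_n) = (1/2)·ln(36.0/19.4) = (1/2)·ln(1.856) = 0.3091.
ζ = δ/√(4π² + δ²) = 0.3091/√(39.48 + 0.0956) = 0.3091/6.291 = 0.04914.
c = ζ · 2√(km) = 0.04914 × 2√(1560000 × 1360) = 0.04914 × 92120 = 4527 N·s/m.

4530 N·s/m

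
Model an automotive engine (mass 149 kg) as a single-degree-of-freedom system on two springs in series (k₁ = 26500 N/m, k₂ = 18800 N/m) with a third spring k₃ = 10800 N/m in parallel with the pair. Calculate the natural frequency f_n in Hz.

1.93 Hz

Series pair: k_s = k₁k₂/(k₁+k₂) = (26500)(18800)/(26500 + 18800) = 11000 N/m. In parallel with k₃: k_eq = 11000 + 10800 = 21800 N/m.
ω_n = √(k_eq/m) = √(21800/149) = √146.3 = 12.10 rad/s.
f_n = ω_n/(2π) = 12.10/6.283 = 1.925 Hz.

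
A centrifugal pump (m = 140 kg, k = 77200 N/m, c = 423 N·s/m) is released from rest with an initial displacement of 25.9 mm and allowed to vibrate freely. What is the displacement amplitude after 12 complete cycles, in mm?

ζ = c/(2√(km)) = 423/(2√(77200 × 140)) = 423/6575 = 0.06433.
Logarithmic decrement δ = 2πζ/√(1 − ζ²) = 2π × 0.06433/√(1 − 0.00414) = 0.4051.
After n cycles, x_n/x₀ = e^(−nδ), so x_12 = 25.9 × e^(−12 × 0.4051) = 25.9 × 0.007745 = 0.2006 mm.

0.201 mm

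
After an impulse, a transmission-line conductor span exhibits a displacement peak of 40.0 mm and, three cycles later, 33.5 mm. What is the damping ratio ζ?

Logarithmic decrement δ = (1/n)·ln(x₀/x_n) = (1/3)·ln(40.0/33.5) = (1/3)·ln(1.194) = 0.05911.
ζ = δ/√(4π² + δ²) = 0.05911/√(39.48 + 0.00349) = 0.05911/6.283 = 0.009407.

0.00941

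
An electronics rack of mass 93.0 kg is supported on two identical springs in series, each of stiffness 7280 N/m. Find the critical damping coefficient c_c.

Series springs: 1/k_eq = 2/7280, so k_eq = 7280/2 = 3640 N/m.
c_c = 2√(k_eq·m) = 2√(3640 × 93.0) = 2 × 581.8 = 1164 N·s/m.

1160 N·s/m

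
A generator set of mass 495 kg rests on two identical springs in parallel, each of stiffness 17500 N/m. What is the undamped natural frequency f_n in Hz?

Parallel springs add: k_eq = 2 × 17500 = 35000 N/m.
ω_n = √(k_eq/m) = √(35000/495) = √70.71 = 8.409 rad/s.
f_n = ω_n/(2π) = 8.409/6.283 = 1.338 Hz.

1.34 Hz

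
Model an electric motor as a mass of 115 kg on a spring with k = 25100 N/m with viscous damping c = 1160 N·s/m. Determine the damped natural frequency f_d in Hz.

ω_n = √(k/m) = √(25100/115) = 14.77 rad/s.
Critical damping c_c = 2√(k·m) = 2√(25100 × 115) = 3398 N·s/m, so ζ = c/c_c = 1160/3398 = 0.3414.
ω_d = ω_n√(1 − ζ²) = 14.77 × √(1 − 0.117) = 13.89 rad/s.
f_d = ω_d/(2π) = 2.210 Hz.

2.21 Hz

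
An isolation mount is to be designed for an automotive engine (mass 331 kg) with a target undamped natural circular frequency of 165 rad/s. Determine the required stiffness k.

9010000 N/m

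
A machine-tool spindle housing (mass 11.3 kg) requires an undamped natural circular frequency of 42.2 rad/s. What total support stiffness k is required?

20100 N/m

k = m·ω_n² = 11.3 × 42.20² = 11.3 × 1781 = 20120 N/m.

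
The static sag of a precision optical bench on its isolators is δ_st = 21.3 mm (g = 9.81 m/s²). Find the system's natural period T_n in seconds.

0.293 s

ω_n = √(g/δ_st) = √(9.81/0.0213) = √460.6 = 21.46 rad/s.
T_n = 2π/ω_n = 6.283/21.46 = 0.2928 s.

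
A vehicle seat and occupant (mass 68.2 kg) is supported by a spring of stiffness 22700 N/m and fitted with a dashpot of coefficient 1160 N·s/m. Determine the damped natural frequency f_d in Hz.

2.57 Hz

ω_n = √(k/m) = √(22700/68.2) = 18.24 rad/s.
Critical damping c_c = 2√(k·m) = 2√(22700 × 68.2) = 2488 N·s/m, so ζ = c/c_c = 1160/2488 = 0.4661.
ω_d = ω_n√(1 − ζ²) = 18.24 × √(1 − 0.217) = 16.14 rad/s.
f_d = ω_d/(2π) = 2.569 Hz.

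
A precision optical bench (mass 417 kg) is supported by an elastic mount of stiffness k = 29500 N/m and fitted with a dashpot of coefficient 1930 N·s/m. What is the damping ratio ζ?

0.275

ω_n = √(k/m) = √(29500/417) = 8.411 rad/s.
Critical damping c_c = 2√(k·m) = 2√(29500 × 417) = 7015 N·s/m, so ζ = c/c_c = 1930/7015 = 0.2751.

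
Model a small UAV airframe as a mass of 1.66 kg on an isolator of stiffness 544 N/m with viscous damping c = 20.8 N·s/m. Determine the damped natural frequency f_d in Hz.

2.70 Hz

ω_n = √(k/m) = √(544.0/1.66) = 18.10 rad/s.
Critical damping c_c = 2√(k·m) = 2√(544.0 × 1.66) = 60.10 N·s/m, so ζ = c/c_c = 20.8/60.10 = 0.3461.
ω_d = ω_n√(1 − ζ²) = 18.10 × √(1 − 0.120) = 16.98 rad/s.
f_d = ω_d/(2π) = 2.703 Hz.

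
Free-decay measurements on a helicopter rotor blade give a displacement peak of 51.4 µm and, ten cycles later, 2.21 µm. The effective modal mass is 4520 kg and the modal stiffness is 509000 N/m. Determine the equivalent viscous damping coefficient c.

4800 N·s/m

Logarithmic decrement δ = (1/n)·ln(x₀/x_n) = (1/10)·ln(51.4/2.21) = (1/10)·ln(23.26) = 0.3147.
ζ = δ/√(4π² + δ²) = 0.3147/√(39.48 + 0.0990) = 0.3147/6.291 = 0.05002.
c = ζ · 2√(km) = 0.05002 × 2√(509000 × 4520) = 0.05002 × 95930 = 4798 N·s/m.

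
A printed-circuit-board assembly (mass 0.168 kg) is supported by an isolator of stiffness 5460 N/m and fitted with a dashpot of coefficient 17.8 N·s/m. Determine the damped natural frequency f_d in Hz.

27.4 Hz

ω_n = √(k/m) = √(5460/0.168) = 180.3 rad/s.
Critical damping c_c = 2√(k·m) = 2√(5460 × 0.168) = 60.57 N·s/m, so ζ = c/c_c = 17.8/60.57 = 0.2939.
ω_d = ω_n√(1 − ζ²) = 180.3 × √(1 − 0.0864) = 172.3 rad/s.
f_d = ω_d/(2π) = 27.43 Hz.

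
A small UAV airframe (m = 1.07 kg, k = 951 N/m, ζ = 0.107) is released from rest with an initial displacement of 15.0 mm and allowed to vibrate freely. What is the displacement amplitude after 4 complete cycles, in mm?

1.00 mm

Logarithmic decrement δ = 2πζ/√(1 − ζ²) = 2π × 0.1070/√(1 − 0.0114) = 0.6762.
After n cycles, x_n/x₀ = e^(−nδ), so x_4 = 15.0 × e^(−4 × 0.6762) = 15.0 × 0.06689 = 1.003 mm.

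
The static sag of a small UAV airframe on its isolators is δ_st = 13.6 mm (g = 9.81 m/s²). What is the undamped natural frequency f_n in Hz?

ω_n = √(g/δ_st) = √(9.81/0.0136) = √721.3 = 26.86 rad/s.
f_n = ω_n/(2π) = 26.86/6.283 = 4.274 Hz.

4.27 Hz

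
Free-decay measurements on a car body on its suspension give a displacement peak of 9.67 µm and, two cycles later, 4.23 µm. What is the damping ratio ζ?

Logarithmic decrement δ = (1/n)·ln(x₀/x_n) = (1/2)·ln(9.67/4.23) = (1/2)·ln(2.286) = 0.4134.
ζ = δ/√(4π² + δ²) = 0.4134/√(39.48 + 0.171) = 0.4134/6.297 = 0.06565.

0.0657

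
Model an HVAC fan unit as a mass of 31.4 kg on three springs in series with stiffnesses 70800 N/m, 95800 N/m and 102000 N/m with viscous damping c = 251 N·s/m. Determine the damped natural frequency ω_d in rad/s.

30.2 rad/s

Series springs: 1/k_eq = 1/70800 + 1/95800 + 1/102000 = 3.437×10^-5, so k_eq = 29100 N/m.
ω_n = √(k_eq/m) = √(29100/31.4) = 30.44 rad/s.
Critical damping c_c = 2√(k_eq·m) = 2√(29100 × 31.4) = 1912 N·s/m, so ζ = c/c_c = 251/1912 = 0.1313.
ω_d = ω_n√(1 − ζ²) = 30.44 × √(1 − 0.0172) = 30.18 rad/s.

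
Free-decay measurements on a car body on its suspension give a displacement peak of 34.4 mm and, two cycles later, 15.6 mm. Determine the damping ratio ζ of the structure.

0.0628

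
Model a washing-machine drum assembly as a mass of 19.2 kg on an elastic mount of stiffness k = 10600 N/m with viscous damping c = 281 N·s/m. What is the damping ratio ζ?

ω_n = √(k/m) = √(10600/19.2) = 23.50 rad/s.
Critical damping c_c = 2√(k·m) = 2√(10600 × 19.2) = 902.3 N·s/m, so ζ = c/c_c = 281/902.3 = 0.3114.

0.311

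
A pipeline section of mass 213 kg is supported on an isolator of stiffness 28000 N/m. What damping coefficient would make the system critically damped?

c_c = 2√(k·m) = 2√(28000 × 213) = 2 × 2442 = 4884 N·s/m.

4880 N·s/m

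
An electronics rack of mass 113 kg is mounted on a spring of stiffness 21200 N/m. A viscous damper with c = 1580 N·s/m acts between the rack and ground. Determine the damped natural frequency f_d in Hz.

1.87 Hz

ω_n = √(k/m) = √(21200/113) = 13.70 rad/s.
Critical damping c_c = 2√(k·m) = 2√(21200 × 113) = 3096 N·s/m, so ζ = c/c_c = 1580/3096 = 0.5104.
ω_d = ω_n√(1 − ζ²) = 13.70 × √(1 − 0.261) = 11.78 rad/s.
f_d = ω_d/(2π) = 1.875 Hz.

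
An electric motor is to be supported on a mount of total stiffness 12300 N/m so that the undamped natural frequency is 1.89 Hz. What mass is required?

ω_n = 2πf_n = 2π × 1.89 = 11.88 rad/s.
m = k/ω_n² = 12300/11.88² = 12300/141.0 = 87.22 kg.

87.2 kg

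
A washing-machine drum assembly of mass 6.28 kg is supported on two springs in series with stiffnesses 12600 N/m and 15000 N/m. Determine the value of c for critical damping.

415 N·s/m

Series springs: 1/k_eq = 1/12600 + 1/15000 = 0.0001460, so k_eq = 6848 N/m.
c_c = 2√(k_eq·m) = 2√(6848 × 6.28) = 2 × 207.4 = 414.7 N·s/m.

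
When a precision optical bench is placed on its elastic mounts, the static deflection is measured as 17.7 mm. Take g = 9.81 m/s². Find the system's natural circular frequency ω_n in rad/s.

23.5 rad/s

ω_n = √(g/δ_st) = √(9.81/0.0177) = √554.2 = 23.54 rad/s.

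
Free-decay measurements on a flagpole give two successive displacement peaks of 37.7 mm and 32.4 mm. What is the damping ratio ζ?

0.0241

Logarithmic decrement δ = (1/n)·ln(x₀/x_n) = (1/1)·ln(37.7/32.4) = (1/1)·ln(1.164) = 0.1515.
ζ = δ/√(4π² + δ²) = 0.1515/√(39.48 + 0.0230) = 0.1515/6.285 = 0.02411.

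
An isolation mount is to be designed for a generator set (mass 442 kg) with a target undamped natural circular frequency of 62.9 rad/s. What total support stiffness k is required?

1750000 N/m

k = m·ω_n² = 442 × 62.90² = 442 × 3956 = 1749000 N/m.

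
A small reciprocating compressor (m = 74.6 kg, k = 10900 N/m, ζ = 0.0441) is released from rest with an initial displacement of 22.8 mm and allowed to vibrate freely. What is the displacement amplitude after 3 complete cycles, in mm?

Logarithmic decrement δ = 2πζ/√(1 − ζ²) = 2π × 0.04410/√(1 − 0.00194) = 0.2774.
After n cycles, x_n/x₀ = e^(−nδ), so x_3 = 22.8 × e^(−3 × 0.2774) = 22.8 × 0.4351 = 9.921 mm.

9.92 mm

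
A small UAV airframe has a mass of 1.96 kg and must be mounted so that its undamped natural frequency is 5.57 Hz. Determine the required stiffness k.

2400 N/m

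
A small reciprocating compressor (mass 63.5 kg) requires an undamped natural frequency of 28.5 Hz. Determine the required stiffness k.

ω_n = 2πf_n = 2π × 28.5 = 179.1 rad/s.
k = m·ω_n² = 63.5 × 179.1² = 63.5 × 32070 = 2036000 N/m.

2040000 N/m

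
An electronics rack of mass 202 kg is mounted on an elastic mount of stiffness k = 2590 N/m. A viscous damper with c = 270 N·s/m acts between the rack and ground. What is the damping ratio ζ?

0.187

ω_n = √(k/m) = √(2590/202) = 3.581 rad/s.
Critical damping c_c = 2√(k·m) = 2√(2590 × 202) = 1447 N·s/m, so ζ = c/c_c = 270/1447 = 0.1866.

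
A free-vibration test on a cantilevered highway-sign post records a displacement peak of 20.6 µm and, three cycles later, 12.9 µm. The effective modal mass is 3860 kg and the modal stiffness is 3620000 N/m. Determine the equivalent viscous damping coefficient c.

Logarithmic decrement δ = (1/n)·ln(x₀/x_n) = (1/3)·ln(20.6/12.9) = (1/3)·ln(1.597) = 0.1560.
ζ = δ/√(4π² + δ²) = 0.1560/√(39.48 + 0.0243) = 0.1560/6.285 = 0.02482.
c = ζ · 2√(km) = 0.02482 × 2√(3620000 × 3860) = 0.02482 × 236400 = 5869 N·s/m.

5870 N·s/m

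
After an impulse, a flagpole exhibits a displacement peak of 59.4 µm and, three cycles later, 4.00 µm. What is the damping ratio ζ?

Logarithmic decrement δ = (1/n)·ln(x₀/x_n) = (1/3)·ln(59.4/4.00) = (1/3)·ln(14.85) = 0.8993.
ζ = δ/√(4π² + δ²) = 0.8993/√(39.48 + 0.809) = 0.8993/6.347 = 0.1417.

0.142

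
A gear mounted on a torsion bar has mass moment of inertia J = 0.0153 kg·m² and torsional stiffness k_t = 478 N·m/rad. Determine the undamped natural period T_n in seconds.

ω_n = √(k_t/J) = √(478/0.0153) = √31240 = 176.8 rad/s.
T_n = 2π/ω_n = 6.283/176.8 = 0.03555 s.

0.0355 s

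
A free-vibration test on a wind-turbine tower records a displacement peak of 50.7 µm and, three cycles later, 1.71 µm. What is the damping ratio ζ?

Logarithmic decrement δ = (1/n)·ln(x₀/x_n) = (1/3)·ln(50.7/1.71) = (1/3)·ln(29.65) = 1.130.
ζ = δ/√(4π² + δ²) = 1.130/√(39.48 + 1.28) = 1.130/6.384 = 0.1770.

0.177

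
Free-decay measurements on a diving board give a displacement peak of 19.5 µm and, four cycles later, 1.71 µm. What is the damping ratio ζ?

0.0964

Logarithmic decrement δ = (1/n)·ln(x₀/x_n) = (1/4)·ln(19.5/1.71) = (1/4)·ln(11.40) = 0.6085.
ζ = δ/√(4π² + δ²) = 0.6085/√(39.48 + 0.370) = 0.6085/6.313 = 0.09639.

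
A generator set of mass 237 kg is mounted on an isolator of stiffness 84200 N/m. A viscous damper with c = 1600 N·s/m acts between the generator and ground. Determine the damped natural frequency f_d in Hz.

ω_n = √(k/m) = √(84200/237) = 18.85 rad/s.
Critical damping c_c = 2√(k·m) = 2√(84200 × 237) = 8934 N·s/m, so ζ = c/c_c = 1600/8934 = 0.1791.
ω_d = ω_n√(1 − ζ²) = 18.85 × √(1 − 0.0321) = 18.54 rad/s.
f_d = ω_d/(2π) = 2.951 Hz.

2.95 Hz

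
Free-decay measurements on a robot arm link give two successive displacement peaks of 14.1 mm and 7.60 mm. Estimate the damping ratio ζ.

Logarithmic decrement δ = (1/n)·ln(x₀/x_n) = (1/1)·ln(14.1/7.60) = (1/1)·ln(1.855) = 0.6180.
ζ = δ/√(4π² + δ²) = 0.6180/√(39.48 + 0.382) = 0.6180/6.314 = 0.09789.

0.0979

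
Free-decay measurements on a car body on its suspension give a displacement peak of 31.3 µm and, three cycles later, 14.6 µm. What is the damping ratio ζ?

Logarithmic decrement δ = (1/n)·ln(x₀/x_n) = (1/3)·ln(31.3/14.6) = (1/3)·ln(2.144) = 0.2542.
ζ = δ/√(4π² + δ²) = 0.2542/√(39.48 + 0.0646) = 0.2542/6.288 = 0.04042.

0.0404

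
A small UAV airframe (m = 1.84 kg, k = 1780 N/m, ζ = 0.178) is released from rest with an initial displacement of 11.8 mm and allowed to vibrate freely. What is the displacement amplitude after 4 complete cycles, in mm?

Logarithmic decrement δ = 2πζ/√(1 − ζ²) = 2π × 0.1780/√(1 − 0.0317) = 1.137.
After n cycles, x_n/x₀ = e^(−nδ), so x_4 = 11.8 × e^(−4 × 1.137) = 11.8 × 0.01061 = 0.1252 mm.

0.125 mm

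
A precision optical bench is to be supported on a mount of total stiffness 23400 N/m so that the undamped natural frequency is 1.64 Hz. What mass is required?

220 kg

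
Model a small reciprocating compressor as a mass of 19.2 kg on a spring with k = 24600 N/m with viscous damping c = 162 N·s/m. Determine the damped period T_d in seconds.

ω_n = √(k/m) = √(24600/19.2) = 35.79 rad/s.
Critical damping c_c = 2√(k·m) = 2√(24600 × 19.2) = 1375 N·s/m, so ζ = c/c_c = 162/1375 = 0.1179.
ω_d = ω_n√(1 − ζ²) = 35.79 × √(1 − 0.0139) = 35.55 rad/s.
T_d = 2π/ω_d = 0.1768 s.

0.177 s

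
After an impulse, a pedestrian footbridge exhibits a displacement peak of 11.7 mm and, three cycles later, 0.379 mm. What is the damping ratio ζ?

Logarithmic decrement δ = (1/n)·ln(x₀/x_n) = (1/3)·ln(11.7/0.379) = (1/3)·ln(30.87) = 1.143.
ζ = δ/√(4π² + δ²) = 1.143/√(39.48 + 1.31) = 1.143/6.386 = 0.1790.

0.179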